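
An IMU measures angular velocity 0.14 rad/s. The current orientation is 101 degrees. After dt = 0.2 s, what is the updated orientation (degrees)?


delta_theta = w * dt = 0.14 * 0.2 = 0.028 rad
= 1.6043 deg
theta_new = 101 + 1.6043 = 102.6043 deg


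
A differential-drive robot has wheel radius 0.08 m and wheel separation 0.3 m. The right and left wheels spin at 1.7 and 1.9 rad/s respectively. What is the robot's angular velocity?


vR = r*wR = 0.08*1.7 = 0.136 m/s
vL = r*wL = 0.08*1.9 = 0.152 m/s
v = (vR+vL)/2 = 0.144 m/s
omega = (vR-vL)/L = -0.0533 rad/s
angular velocity = -0.0533 rad/s


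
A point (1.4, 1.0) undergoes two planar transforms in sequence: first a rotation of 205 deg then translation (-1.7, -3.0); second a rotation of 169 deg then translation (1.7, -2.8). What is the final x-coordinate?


After transform 1:
x1 = cos(205)*1.4 - sin(205)*1.0 + -1.7 = -2.5462
y1 = sin(205)*1.4 + cos(205)*1.0 + -3.0 = -4.498
After transform 2:
x2 = cos(169)*-2.5462 - sin(169)*-4.498 + 1.7
= 5.0577


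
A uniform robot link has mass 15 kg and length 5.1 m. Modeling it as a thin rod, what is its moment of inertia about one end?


I = (1/3) * m * L^2
= (1/3) * 15 * 5.1^2
= 0.333333 * 15 * 26.01
= 130.05 kg*m^2


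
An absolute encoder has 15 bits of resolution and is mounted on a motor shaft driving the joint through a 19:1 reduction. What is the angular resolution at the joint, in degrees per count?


counts = 2^15 = 32768
effective counts at joint = 32768 * 19 = 622592
resolution = 360 / 622592
= 5.7823e-04 deg/count


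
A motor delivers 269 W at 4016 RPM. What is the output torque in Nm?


omega = 4016 * 2*pi/60 = 420.5545 rad/s
tau = P / omega = 269 / 420.5545
= 0.6396 Nm


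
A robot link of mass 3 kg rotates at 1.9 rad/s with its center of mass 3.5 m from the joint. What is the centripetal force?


F = m * omega^2 * r
= 3 * 1.9^2 * 3.5
= 3 * 3.61 * 3.5
= 37.905 N


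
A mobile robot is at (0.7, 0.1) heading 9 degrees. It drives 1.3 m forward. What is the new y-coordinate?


y_new = y0 + d*sin(theta)
= 0.1 + 1.3*sin(9)
= 0.1 + 0.2034
= 0.3034


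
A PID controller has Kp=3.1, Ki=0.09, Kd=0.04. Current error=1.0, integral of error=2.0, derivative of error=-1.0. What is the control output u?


u = Kp*e + Ki*int(e) + Kd*de/dt
= 3.1*1.0 + 0.09*2.0 + 0.04*(-1.0)
= 3.1 + 0.18 + -0.04
= 3.24


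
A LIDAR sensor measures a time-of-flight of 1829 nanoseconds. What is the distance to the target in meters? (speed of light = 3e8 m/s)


tof = 1829 ns = 1.829e-06 s
dist = c * tof / 2
= 3e8 * 1.829e-06 / 2
= 274.35 m


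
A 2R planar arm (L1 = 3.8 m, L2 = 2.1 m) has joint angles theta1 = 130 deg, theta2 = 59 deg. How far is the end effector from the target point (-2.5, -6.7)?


End effector via forward kinematics:
x = L1*cos(t1) + L2*cos(t1+t2) = -4.5167
y = L1*sin(t1) + L2*sin(t1+t2) = 2.5825
Distance to target:
d = sqrt((-2.5 - -4.5167)^2 + (-6.7 - 2.5825)^2)
= sqrt(4.0672 + 86.164)
= 9.499 m


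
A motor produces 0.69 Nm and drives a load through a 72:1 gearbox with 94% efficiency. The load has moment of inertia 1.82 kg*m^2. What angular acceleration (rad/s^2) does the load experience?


tau_out = tau_motor * N * eta
= 0.69 * 72 * 0.94 = 46.6992 Nm
alpha = tau_out / I = 46.6992 / 1.82
= 25.6589 rad/s^2


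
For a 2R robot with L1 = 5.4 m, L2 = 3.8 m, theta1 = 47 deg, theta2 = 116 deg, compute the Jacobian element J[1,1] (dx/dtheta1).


J[1,1] = -L1*sin(t1) - L2*sin(t1+t2)
= -5.4*sin(47) - 3.8*sin(163)
= -5.0603


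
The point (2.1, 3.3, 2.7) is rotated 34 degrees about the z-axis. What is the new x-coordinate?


Rotation about z-axis: x' = x*cos(theta) - y*sin(theta)
= 2.1 * 0.829 - 3.3 * 0.5592
= -0.1044


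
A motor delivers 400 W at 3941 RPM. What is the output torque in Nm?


omega = 3941 * 2*pi/60 = 412.7006 rad/s
tau = P / omega = 400 / 412.7006
= 0.9692 Nm


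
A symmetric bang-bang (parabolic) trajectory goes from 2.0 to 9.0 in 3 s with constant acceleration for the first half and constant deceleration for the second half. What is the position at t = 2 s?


Symmetric rest-to-rest: each phase covers (pf-p0)/2 in time T/2. 0.5*a*(T/2)^2 = (pf-p0)/2 => a = 4*(pf-p0)/T^2
a = 4*(9.0-2.0)/3^2 = 3.1111
t = 2 is in the deceleration phase (t > T/2).
p = pf - 0.5*a*(T-t)^2 = 9.0 - 0.5*3.1111*1^2
= 7.4444


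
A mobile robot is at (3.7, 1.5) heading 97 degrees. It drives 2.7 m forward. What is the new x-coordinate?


x_new = x0 + d*cos(theta)
= 3.7 + 2.7*cos(97)
= 3.7 + -0.329
= 3.371


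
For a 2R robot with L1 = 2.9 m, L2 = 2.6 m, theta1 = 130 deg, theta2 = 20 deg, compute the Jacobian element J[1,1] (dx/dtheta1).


J[1,1] = -L1*sin(t1) - L2*sin(t1+t2)
= -2.9*sin(130) - 2.6*sin(150)
= -3.5215


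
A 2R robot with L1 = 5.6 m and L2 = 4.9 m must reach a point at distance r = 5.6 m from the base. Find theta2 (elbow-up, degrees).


cos(theta2) = (r^2 - L1^2 - L2^2) / (2*L1*L2)
cos(theta2) = (31.36 - 31.36 - 24.01) / 54.88
cos(theta2) = -0.4375
theta2 = 115.9445 degrees


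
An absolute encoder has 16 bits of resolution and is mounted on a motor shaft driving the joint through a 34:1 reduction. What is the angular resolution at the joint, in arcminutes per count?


counts = 2^16 = 65536
effective counts at joint = 65536 * 34 = 2228224
resolution = 360*60 / 2228224
= 0.0097 arcmin/count


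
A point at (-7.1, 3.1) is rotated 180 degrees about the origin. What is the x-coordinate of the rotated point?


x' = x*cos(theta) - y*sin(theta)
cos(180 deg) = -1.0, sin(180 deg) = 0.0
x' = -7.1 * -1.0 - 3.1 * 0.0
= 7.1 - 0.0
= 7.1


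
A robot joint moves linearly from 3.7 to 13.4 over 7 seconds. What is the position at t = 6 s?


s = t/T = 6/7 = 0.8571
p(t) = p0 + (pf-p0)*s
= 3.7 + (13.4 - 3.7) * 0.8571
= 12.0143


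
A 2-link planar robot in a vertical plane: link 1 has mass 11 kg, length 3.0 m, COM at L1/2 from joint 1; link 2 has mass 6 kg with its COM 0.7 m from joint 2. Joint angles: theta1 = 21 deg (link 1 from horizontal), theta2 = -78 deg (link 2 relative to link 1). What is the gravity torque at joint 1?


Horizontal distance from joint 1 to link-1 COM:
  x_c1 = (L1/2)*cos(t1) = 1.5 * 0.9336 = 1.4004 m
Horizontal distance from joint 1 to link-2 COM:
  x_c2 = L1*cos(t1) + Lc2*cos(t1+t2)
       = 3.0*0.9336 + 0.7*0.5446 = 3.182 m
tau1 = m1*g*x_c1 + m2*g*x_c2
     = 11*9.81*1.4004 + 6*9.81*3.182
     = 151.114 + 187.2918
     = 338.4058 Nm


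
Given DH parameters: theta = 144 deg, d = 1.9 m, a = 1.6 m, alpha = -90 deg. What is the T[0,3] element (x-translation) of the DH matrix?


T[0,3] = a * cos(theta)
= 1.6 * cos(144 deg)
= 1.6 * -0.809
= -1.2944


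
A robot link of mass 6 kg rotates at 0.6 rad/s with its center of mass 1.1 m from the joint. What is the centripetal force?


F = m * omega^2 * r
= 6 * 0.6^2 * 1.1
= 6 * 0.36 * 1.1
= 2.376 N


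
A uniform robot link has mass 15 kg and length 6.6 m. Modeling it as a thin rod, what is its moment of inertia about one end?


I = (1/3) * m * L^2
= (1/3) * 15 * 6.6^2
= 0.333333 * 15 * 43.56
= 217.8 kg*m^2


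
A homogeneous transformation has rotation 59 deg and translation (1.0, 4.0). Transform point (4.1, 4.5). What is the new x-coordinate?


x' = cos(theta)*px - sin(theta)*py + tx
= 0.515*4.1 - 0.8572*4.5 + 1.0
= -0.7456


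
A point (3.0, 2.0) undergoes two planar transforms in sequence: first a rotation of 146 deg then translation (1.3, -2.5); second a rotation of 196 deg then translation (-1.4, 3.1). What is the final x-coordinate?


After transform 1:
x1 = cos(146)*3.0 - sin(146)*2.0 + 1.3 = -2.3055
y1 = sin(146)*3.0 + cos(146)*2.0 + -2.5 = -2.4805
After transform 2:
x2 = cos(196)*-2.3055 - sin(196)*-2.4805 + -1.4
= 0.1325


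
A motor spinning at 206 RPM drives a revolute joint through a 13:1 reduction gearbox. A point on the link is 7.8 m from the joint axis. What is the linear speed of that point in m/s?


omega_motor = 206 * 2*pi/60 = 21.5723 rad/s
omega_joint = omega_motor / 13 = 1.6594 rad/s
v = omega_joint * r = 1.6594 * 7.8
= 12.9434 m/s


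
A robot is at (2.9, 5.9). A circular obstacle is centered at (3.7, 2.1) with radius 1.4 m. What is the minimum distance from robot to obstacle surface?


center_dist = sqrt((2.9-3.7)^2 + (5.9-2.1)^2)
= sqrt(0.64 + 14.44)
= 3.8833
min_dist = center_dist - radius = 3.8833 - 1.4 = 2.4833 m


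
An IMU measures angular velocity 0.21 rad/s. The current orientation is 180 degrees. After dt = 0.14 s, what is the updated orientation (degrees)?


delta_theta = w * dt = 0.21 * 0.14 = 0.0294 rad
= 1.6845 deg
theta_new = 180 + 1.6845 = 181.6845 deg


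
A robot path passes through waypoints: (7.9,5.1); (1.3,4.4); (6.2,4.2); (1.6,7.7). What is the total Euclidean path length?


Segment lengths:
  seg1 = sqrt((-6.6)^2 + (-0.7)^2) = 6.637
  seg2 = sqrt((4.9)^2 + (-0.2)^2) = 4.9041
  seg3 = sqrt((-4.6)^2 + (3.5)^2) = 5.7801
Total = 17.3212


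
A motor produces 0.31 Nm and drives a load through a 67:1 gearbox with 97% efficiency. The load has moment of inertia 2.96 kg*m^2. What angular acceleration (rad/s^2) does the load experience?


tau_out = tau_motor * N * eta
= 0.31 * 67 * 0.97 = 20.1469 Nm
alpha = tau_out / I = 20.1469 / 2.96
= 6.8064 rad/s^2


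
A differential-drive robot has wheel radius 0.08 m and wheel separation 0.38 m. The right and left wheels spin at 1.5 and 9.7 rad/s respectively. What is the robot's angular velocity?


vR = r*wR = 0.08*1.5 = 0.12 m/s
vL = r*wL = 0.08*9.7 = 0.776 m/s
v = (vR+vL)/2 = 0.448 m/s
omega = (vR-vL)/L = -1.7263 rad/s
angular velocity = -1.7263 rad/s


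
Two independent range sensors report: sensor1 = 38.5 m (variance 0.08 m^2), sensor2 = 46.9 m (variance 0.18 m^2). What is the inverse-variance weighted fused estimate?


w1 = (1/var1) / (1/var1 + 1/var2)
   = 12.5 / (12.5 + 5.5556) = 0.6923
w2 = 1 - w1 = 0.3077
fused = w1*s1 + w2*s2 = 26.6538 + 14.4308
= 41.0846 m


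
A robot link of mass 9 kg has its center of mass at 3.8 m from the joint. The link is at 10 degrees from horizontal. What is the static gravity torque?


tau = m*g*L*cos(angle)
= 9 * 9.81 * 3.8 * cos(10 deg)
= 9 * 9.81 * 3.8 * 0.9848
= 330.405 Nm


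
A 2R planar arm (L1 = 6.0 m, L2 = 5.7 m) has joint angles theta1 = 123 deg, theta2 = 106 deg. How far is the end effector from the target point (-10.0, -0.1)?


End effector via forward kinematics:
x = L1*cos(t1) + L2*cos(t1+t2) = -7.0074
y = L1*sin(t1) + L2*sin(t1+t2) = 0.7302
Distance to target:
d = sqrt((-10.0 - -7.0074)^2 + (-0.1 - 0.7302)^2)
= sqrt(8.9558 + 0.6892)
= 3.1056 m


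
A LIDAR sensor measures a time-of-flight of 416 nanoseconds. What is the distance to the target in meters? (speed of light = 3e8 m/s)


tof = 416 ns = 4.16e-07 s
dist = c * tof / 2
= 3e8 * 4.16e-07 / 2
= 62.4 m


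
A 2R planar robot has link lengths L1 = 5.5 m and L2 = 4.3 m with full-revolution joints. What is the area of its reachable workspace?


r_max = L1 + L2 = 9.8 m
r_min = |L1 - L2| = 1.2 m
Area = pi*(r_max^2 - r_min^2)
= pi*(96.04 - 1.44)
= pi * 94.6
= 297.1947 m^2


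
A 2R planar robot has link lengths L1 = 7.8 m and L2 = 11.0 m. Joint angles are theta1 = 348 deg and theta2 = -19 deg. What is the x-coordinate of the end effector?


Convert angles to radians: theta1 = 6.0737, theta2 = -0.3316
x = L1*cos(theta1) + L2*cos(theta1+theta2)
x = 7.6296 + 9.4288
x = 17.0584


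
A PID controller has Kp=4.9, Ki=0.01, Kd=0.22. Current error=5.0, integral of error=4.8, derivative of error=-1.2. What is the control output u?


u = Kp*e + Ki*int(e) + Kd*de/dt
= 4.9*5.0 + 0.01*4.8 + 0.22*(-1.2)
= 24.5 + 0.048 + -0.264
= 24.284


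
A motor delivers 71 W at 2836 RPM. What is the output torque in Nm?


omega = 2836 * 2*pi/60 = 296.9852 rad/s
tau = P / omega = 71 / 296.9852
= 0.2391 Nm


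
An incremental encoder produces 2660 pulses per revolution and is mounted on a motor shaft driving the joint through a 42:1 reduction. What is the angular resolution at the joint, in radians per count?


counts per rev = 2660
effective counts at joint = 2660 * 42 = 111720
resolution = 2*pi / 111720
= 5.6240e-05 rad/count


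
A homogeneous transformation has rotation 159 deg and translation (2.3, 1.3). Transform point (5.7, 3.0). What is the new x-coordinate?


x' = cos(theta)*px - sin(theta)*py + tx
= -0.9336*5.7 - 0.3584*3.0 + 2.3
= -4.0965


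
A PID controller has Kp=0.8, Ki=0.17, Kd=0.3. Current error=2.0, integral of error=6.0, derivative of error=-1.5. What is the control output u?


u = Kp*e + Ki*int(e) + Kd*de/dt
= 0.8*2.0 + 0.17*6.0 + 0.3*(-1.5)
= 1.6 + 1.02 + -0.45
= 2.17


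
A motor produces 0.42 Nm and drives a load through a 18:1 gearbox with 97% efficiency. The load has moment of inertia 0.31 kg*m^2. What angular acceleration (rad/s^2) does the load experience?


tau_out = tau_motor * N * eta
= 0.42 * 18 * 0.97 = 7.3332 Nm
alpha = tau_out / I = 7.3332 / 0.31
= 23.6555 rad/s^2


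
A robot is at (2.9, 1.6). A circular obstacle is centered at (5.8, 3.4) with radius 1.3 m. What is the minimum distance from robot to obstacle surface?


center_dist = sqrt((2.9-5.8)^2 + (1.6-3.4)^2)
= sqrt(8.41 + 3.24)
= 3.4132
min_dist = center_dist - radius = 3.4132 - 1.3 = 2.1132 m


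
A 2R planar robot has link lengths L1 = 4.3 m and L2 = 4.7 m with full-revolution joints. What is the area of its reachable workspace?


r_max = L1 + L2 = 9.0 m
r_min = |L1 - L2| = 0.4 m
Area = pi*(r_max^2 - r_min^2)
= pi*(81.0 - 0.16)
= pi * 80.84
= 253.9664 m^2


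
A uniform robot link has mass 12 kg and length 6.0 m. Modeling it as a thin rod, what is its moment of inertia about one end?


I = (1/3) * m * L^2
= (1/3) * 12 * 6.0^2
= 0.333333 * 12 * 36.0
= 144.0 kg*m^2


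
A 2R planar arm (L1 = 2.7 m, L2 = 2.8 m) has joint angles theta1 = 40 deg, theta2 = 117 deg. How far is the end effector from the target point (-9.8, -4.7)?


End effector via forward kinematics:
x = L1*cos(t1) + L2*cos(t1+t2) = -0.5091
y = L1*sin(t1) + L2*sin(t1+t2) = 2.8296
Distance to target:
d = sqrt((-9.8 - -0.5091)^2 + (-4.7 - 2.8296)^2)
= sqrt(86.3209 + 56.6945)
= 11.9589 m


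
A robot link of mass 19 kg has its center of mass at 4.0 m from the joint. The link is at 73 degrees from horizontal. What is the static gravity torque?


tau = m*g*L*cos(angle)
= 19 * 9.81 * 4.0 * cos(73 deg)
= 19 * 9.81 * 4.0 * 0.2924
= 217.9806 Nm


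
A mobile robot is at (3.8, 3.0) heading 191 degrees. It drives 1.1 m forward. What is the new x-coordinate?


x_new = x0 + d*cos(theta)
= 3.8 + 1.1*cos(191)
= 3.8 + -1.0798
= 2.7202


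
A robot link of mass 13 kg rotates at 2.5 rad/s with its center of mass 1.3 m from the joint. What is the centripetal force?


F = m * omega^2 * r
= 13 * 2.5^2 * 1.3
= 13 * 6.25 * 1.3
= 105.625 N


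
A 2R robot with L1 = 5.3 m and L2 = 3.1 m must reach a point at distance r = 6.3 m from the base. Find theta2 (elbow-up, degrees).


cos(theta2) = (r^2 - L1^2 - L2^2) / (2*L1*L2)
cos(theta2) = (39.69 - 28.09 - 9.61) / 32.86
cos(theta2) = 0.06056
theta2 = 86.528 degrees


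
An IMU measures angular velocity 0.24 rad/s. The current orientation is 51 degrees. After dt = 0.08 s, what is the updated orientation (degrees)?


delta_theta = w * dt = 0.24 * 0.08 = 0.0192 rad
= 1.1001 deg
theta_new = 51 + 1.1001 = 52.1001 deg


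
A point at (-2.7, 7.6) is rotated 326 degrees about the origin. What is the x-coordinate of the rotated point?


x' = x*cos(theta) - y*sin(theta)
cos(326 deg) = 0.829, sin(326 deg) = -0.5592
x' = -2.7 * 0.829 - 7.6 * -0.5592
= -2.2384 - -4.2499
= 2.0115


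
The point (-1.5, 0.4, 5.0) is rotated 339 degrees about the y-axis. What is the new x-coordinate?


Rotation about y-axis: x' = x*cos(theta) + z*sin(theta)
= -1.5 * 0.9336 + 5.0 * -0.3584
= -3.1922


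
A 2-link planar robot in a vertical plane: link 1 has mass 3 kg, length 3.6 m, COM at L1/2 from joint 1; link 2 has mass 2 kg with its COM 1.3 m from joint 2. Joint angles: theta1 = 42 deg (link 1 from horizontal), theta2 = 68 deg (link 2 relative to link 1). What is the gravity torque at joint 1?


Horizontal distance from joint 1 to link-1 COM:
  x_c1 = (L1/2)*cos(t1) = 1.8 * 0.7431 = 1.3377 m
Horizontal distance from joint 1 to link-2 COM:
  x_c2 = L1*cos(t1) + Lc2*cos(t1+t2)
       = 3.6*0.7431 + 1.3*-0.342 = 2.2307 m
tau1 = m1*g*x_c1 + m2*g*x_c2
     = 3*9.81*1.3377 + 2*9.81*2.2307
     = 39.3674 + 43.7662
     = 83.1336 Nm


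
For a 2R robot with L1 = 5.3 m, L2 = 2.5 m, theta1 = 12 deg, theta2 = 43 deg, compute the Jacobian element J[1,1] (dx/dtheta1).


J[1,1] = -L1*sin(t1) - L2*sin(t1+t2)
= -5.3*sin(12) - 2.5*sin(55)
= -3.1498


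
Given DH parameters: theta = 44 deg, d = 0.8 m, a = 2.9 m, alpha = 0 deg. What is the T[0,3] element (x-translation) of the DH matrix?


T[0,3] = a * cos(theta)
= 2.9 * cos(44 deg)
= 2.9 * 0.7193
= 2.0861


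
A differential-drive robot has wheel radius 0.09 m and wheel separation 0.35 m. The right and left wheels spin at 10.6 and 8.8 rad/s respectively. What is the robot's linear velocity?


vR = r*wR = 0.09*10.6 = 0.954 m/s
vL = r*wL = 0.09*8.8 = 0.792 m/s
v = (vR+vL)/2 = 0.873 m/s
omega = (vR-vL)/L = 0.4629 rad/s
linear velocity = 0.873 m/s


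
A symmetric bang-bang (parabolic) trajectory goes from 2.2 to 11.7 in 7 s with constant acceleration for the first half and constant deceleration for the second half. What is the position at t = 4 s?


Symmetric rest-to-rest: each phase covers (pf-p0)/2 in time T/2. 0.5*a*(T/2)^2 = (pf-p0)/2 => a = 4*(pf-p0)/T^2
a = 4*(11.7-2.2)/7^2 = 0.7755
t = 4 is in the deceleration phase (t > T/2).
p = pf - 0.5*a*(T-t)^2 = 11.7 - 0.5*0.7755*3^2
= 8.2102


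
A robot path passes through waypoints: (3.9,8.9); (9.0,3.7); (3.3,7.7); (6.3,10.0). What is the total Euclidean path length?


Segment lengths:
  seg1 = sqrt((5.1)^2 + (-5.2)^2) = 7.2835
  seg2 = sqrt((-5.7)^2 + (4.0)^2) = 6.9635
  seg3 = sqrt((3.0)^2 + (2.3)^2) = 3.7802
Total = 18.0272


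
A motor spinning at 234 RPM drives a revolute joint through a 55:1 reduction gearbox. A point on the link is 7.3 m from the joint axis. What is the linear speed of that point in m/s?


omega_motor = 234 * 2*pi/60 = 24.5044 rad/s
omega_joint = omega_motor / 55 = 0.4455 rad/s
v = omega_joint * r = 0.4455 * 7.3
= 3.2524 m/s


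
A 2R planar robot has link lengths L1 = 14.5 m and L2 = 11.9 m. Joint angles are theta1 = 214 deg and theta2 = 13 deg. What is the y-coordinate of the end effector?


Convert angles to radians: theta1 = 3.735, theta2 = 0.2269
y = L1*sin(theta1) + L2*sin(theta1+theta2)
y = -8.1083 + -8.7031
y = -16.8114


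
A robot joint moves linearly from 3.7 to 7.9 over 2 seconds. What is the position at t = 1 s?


s = t/T = 1/2 = 0.5
p(t) = p0 + (pf-p0)*s
= 3.7 + (7.9 - 3.7) * 0.5
= 5.8


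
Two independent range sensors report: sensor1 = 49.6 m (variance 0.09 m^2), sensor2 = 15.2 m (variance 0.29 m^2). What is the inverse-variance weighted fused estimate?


w1 = (1/var1) / (1/var1 + 1/var2)
   = 11.1111 / (11.1111 + 3.4483) = 0.7632
w2 = 1 - w1 = 0.2368
fused = w1*s1 + w2*s2 = 37.8526 + 3.6
= 41.4526 m


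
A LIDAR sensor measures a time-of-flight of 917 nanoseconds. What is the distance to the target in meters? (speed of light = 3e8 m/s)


tof = 917 ns = 9.17e-07 s
dist = c * tof / 2
= 3e8 * 9.17e-07 / 2
= 137.55 m


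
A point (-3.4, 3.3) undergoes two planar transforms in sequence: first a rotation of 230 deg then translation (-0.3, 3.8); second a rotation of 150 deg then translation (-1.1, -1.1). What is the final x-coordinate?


After transform 1:
x1 = cos(230)*-3.4 - sin(230)*3.3 + -0.3 = 4.4134
y1 = sin(230)*-3.4 + cos(230)*3.3 + 3.8 = 4.2834
After transform 2:
x2 = cos(150)*4.4134 - sin(150)*4.2834 + -1.1
= -7.0638


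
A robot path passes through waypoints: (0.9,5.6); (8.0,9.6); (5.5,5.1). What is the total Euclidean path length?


Segment lengths:
  seg1 = sqrt((7.1)^2 + (4.0)^2) = 8.1492
  seg2 = sqrt((-2.5)^2 + (-4.5)^2) = 5.1478
Total = 13.297


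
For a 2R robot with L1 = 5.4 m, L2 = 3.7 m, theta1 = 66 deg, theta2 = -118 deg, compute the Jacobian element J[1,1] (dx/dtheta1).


J[1,1] = -L1*sin(t1) - L2*sin(t1+t2)
= -5.4*sin(66) - 3.7*sin(-52)
= -2.0175


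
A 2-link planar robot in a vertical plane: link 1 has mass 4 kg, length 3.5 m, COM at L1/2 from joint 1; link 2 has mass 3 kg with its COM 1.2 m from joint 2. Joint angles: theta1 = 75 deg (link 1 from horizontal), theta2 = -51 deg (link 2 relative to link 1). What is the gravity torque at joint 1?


Horizontal distance from joint 1 to link-1 COM:
  x_c1 = (L1/2)*cos(t1) = 1.75 * 0.2588 = 0.4529 m
Horizontal distance from joint 1 to link-2 COM:
  x_c2 = L1*cos(t1) + Lc2*cos(t1+t2)
       = 3.5*0.2588 + 1.2*0.9135 = 2.0021 m
tau1 = m1*g*x_c1 + m2*g*x_c2
     = 4*9.81*0.4529 + 3*9.81*2.0021
     = 17.7731 + 58.9224
     = 76.6955 Nm


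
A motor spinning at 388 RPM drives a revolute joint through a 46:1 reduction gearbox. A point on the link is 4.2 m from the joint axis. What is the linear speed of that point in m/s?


omega_motor = 388 * 2*pi/60 = 40.6313 rad/s
omega_joint = omega_motor / 46 = 0.8833 rad/s
v = omega_joint * r = 0.8833 * 4.2
= 3.7098 m/s


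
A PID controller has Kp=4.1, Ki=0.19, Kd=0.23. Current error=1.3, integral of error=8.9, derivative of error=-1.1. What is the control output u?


u = Kp*e + Ki*int(e) + Kd*de/dt
= 4.1*1.3 + 0.19*8.9 + 0.23*(-1.1)
= 5.33 + 1.691 + -0.253
= 6.768


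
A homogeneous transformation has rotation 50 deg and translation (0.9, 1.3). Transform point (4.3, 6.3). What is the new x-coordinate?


x' = cos(theta)*px - sin(theta)*py + tx
= 0.6428*4.3 - 0.766*6.3 + 0.9
= -1.1621


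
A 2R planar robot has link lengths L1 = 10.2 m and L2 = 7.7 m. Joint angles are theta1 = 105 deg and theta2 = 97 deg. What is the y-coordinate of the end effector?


Convert angles to radians: theta1 = 1.8326, theta2 = 1.693
y = L1*sin(theta1) + L2*sin(theta1+theta2)
y = 9.8524 + -2.8845
y = 6.968


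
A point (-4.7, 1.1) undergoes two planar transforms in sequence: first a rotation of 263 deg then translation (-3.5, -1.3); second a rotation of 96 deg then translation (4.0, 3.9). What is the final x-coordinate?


After transform 1:
x1 = cos(263)*-4.7 - sin(263)*1.1 + -3.5 = -1.8354
y1 = sin(263)*-4.7 + cos(263)*1.1 + -1.3 = 3.2309
After transform 2:
x2 = cos(96)*-1.8354 - sin(96)*3.2309 + 4.0
= 0.9786


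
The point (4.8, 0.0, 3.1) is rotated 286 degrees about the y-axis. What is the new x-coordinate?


Rotation about y-axis: x' = x*cos(theta) + z*sin(theta)
= 4.8 * 0.2756 + 3.1 * -0.9613
= -1.6569


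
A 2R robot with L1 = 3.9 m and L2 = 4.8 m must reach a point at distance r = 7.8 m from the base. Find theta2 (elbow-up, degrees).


cos(theta2) = (r^2 - L1^2 - L2^2) / (2*L1*L2)
cos(theta2) = (60.84 - 15.21 - 23.04) / 37.44
cos(theta2) = 0.603365
theta2 = 52.8887 degrees


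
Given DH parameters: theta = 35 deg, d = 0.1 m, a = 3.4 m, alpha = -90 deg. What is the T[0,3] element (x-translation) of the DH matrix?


T[0,3] = a * cos(theta)
= 3.4 * cos(35 deg)
= 3.4 * 0.8192
= 2.7851


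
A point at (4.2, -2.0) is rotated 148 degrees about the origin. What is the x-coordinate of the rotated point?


x' = x*cos(theta) - y*sin(theta)
cos(148 deg) = -0.848, sin(148 deg) = 0.5299
x' = 4.2 * -0.848 - -2.0 * 0.5299
= -3.5618 - -1.0598
= -2.502


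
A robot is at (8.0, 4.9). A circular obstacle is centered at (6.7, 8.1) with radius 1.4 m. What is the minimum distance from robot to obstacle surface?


center_dist = sqrt((8.0-6.7)^2 + (4.9-8.1)^2)
= sqrt(1.69 + 10.24)
= 3.454
min_dist = center_dist - radius = 3.454 - 1.4 = 2.054 m


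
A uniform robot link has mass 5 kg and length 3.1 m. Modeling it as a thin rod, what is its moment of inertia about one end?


I = (1/3) * m * L^2
= (1/3) * 5 * 3.1^2
= 0.333333 * 5 * 9.61
= 16.0167 kg*m^2


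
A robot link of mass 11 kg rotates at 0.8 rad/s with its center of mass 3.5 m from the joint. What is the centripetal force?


F = m * omega^2 * r
= 11 * 0.8^2 * 3.5
= 11 * 0.64 * 3.5
= 24.64 N


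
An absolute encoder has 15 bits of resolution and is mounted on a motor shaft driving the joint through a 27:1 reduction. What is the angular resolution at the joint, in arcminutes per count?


counts = 2^15 = 32768
effective counts at joint = 32768 * 27 = 884736
resolution = 360*60 / 884736
= 0.0244 arcmin/count


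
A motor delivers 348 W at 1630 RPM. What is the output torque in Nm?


omega = 1630 * 2*pi/60 = 170.6932 rad/s
tau = P / omega = 348 / 170.6932
= 2.0387 Nm


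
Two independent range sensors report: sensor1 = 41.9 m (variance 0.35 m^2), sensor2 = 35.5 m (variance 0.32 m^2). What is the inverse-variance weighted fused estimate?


w1 = (1/var1) / (1/var1 + 1/var2)
   = 2.8571 / (2.8571 + 3.125) = 0.4776
w2 = 1 - w1 = 0.5224
fused = w1*s1 + w2*s2 = 20.0119 + 18.5448
= 38.5567 m


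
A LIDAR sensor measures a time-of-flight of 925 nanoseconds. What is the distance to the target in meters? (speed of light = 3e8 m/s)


tof = 925 ns = 9.25e-07 s
dist = c * tof / 2
= 3e8 * 9.25e-07 / 2
= 138.75 m


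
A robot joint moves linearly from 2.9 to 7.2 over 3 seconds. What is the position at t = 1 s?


s = t/T = 1/3 = 0.3333
p(t) = p0 + (pf-p0)*s
= 2.9 + (7.2 - 2.9) * 0.3333
= 4.3333


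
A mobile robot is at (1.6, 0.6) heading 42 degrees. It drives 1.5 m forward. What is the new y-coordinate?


y_new = y0 + d*sin(theta)
= 0.6 + 1.5*sin(42)
= 0.6 + 1.0037
= 1.6037


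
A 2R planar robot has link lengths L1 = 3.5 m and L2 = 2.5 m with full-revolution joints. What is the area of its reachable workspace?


r_max = L1 + L2 = 6.0 m
r_min = |L1 - L2| = 1.0 m
Area = pi*(r_max^2 - r_min^2)
= pi*(36.0 - 1.0)
= pi * 35.0
= 109.9557 m^2


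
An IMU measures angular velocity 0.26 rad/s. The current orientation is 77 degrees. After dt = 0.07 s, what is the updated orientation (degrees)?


delta_theta = w * dt = 0.26 * 0.07 = 0.0182 rad
= 1.0428 deg
theta_new = 77 + 1.0428 = 78.0428 deg


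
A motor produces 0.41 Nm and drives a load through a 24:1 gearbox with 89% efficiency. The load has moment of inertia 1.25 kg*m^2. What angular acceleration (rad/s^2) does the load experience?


tau_out = tau_motor * N * eta
= 0.41 * 24 * 0.89 = 8.7576 Nm
alpha = tau_out / I = 8.7576 / 1.25
= 7.0061 rad/s^2


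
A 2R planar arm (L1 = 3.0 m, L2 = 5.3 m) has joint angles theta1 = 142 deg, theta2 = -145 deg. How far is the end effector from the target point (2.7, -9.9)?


End effector via forward kinematics:
x = L1*cos(t1) + L2*cos(t1+t2) = 2.9287
y = L1*sin(t1) + L2*sin(t1+t2) = 1.5696
Distance to target:
d = sqrt((2.7 - 2.9287)^2 + (-9.9 - 1.5696)^2)
= sqrt(0.0523 + 131.5518)
= 11.4719 m


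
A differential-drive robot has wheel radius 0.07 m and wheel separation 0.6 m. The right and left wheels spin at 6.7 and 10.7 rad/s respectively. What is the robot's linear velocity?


vR = r*wR = 0.07*6.7 = 0.469 m/s
vL = r*wL = 0.07*10.7 = 0.749 m/s
v = (vR+vL)/2 = 0.609 m/s
omega = (vR-vL)/L = -0.4667 rad/s
linear velocity = 0.609 m/s


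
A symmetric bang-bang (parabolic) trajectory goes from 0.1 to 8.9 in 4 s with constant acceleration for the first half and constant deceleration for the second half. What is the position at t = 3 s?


Symmetric rest-to-rest: each phase covers (pf-p0)/2 in time T/2. 0.5*a*(T/2)^2 = (pf-p0)/2 => a = 4*(pf-p0)/T^2
a = 4*(8.9-0.1)/4^2 = 2.2
t = 3 is in the deceleration phase (t > T/2).
p = pf - 0.5*a*(T-t)^2 = 8.9 - 0.5*2.2*1^2
= 7.8


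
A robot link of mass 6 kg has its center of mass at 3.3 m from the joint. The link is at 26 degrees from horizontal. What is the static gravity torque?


tau = m*g*L*cos(angle)
= 6 * 9.81 * 3.3 * cos(26 deg)
= 6 * 9.81 * 3.3 * 0.8988
= 174.58 Nm


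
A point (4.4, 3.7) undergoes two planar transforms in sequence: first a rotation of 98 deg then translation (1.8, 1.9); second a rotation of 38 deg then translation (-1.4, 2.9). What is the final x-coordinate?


After transform 1:
x1 = cos(98)*4.4 - sin(98)*3.7 + 1.8 = -2.4764
y1 = sin(98)*4.4 + cos(98)*3.7 + 1.9 = 5.7422
After transform 2:
x2 = cos(38)*-2.4764 - sin(38)*5.7422 + -1.4
= -6.8867


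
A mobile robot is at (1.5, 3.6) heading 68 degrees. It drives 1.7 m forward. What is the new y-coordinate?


y_new = y0 + d*sin(theta)
= 3.6 + 1.7*sin(68)
= 3.6 + 1.5762
= 5.1762


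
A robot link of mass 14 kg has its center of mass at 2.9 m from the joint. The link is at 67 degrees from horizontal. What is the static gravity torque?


tau = m*g*L*cos(angle)
= 14 * 9.81 * 2.9 * cos(67 deg)
= 14 * 9.81 * 2.9 * 0.3907
= 155.6227 Nm


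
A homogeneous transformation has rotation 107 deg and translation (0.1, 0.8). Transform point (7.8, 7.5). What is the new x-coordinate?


x' = cos(theta)*px - sin(theta)*py + tx
= -0.2924*7.8 - 0.9563*7.5 + 0.1
= -9.3528


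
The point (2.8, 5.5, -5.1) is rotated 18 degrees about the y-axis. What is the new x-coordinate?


Rotation about y-axis: x' = x*cos(theta) + z*sin(theta)
= 2.8 * 0.9511 + -5.1 * 0.309
= 1.087


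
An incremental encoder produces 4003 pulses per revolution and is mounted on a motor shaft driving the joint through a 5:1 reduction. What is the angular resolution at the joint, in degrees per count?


counts per rev = 4003
effective counts at joint = 4003 * 5 = 20015
resolution = 360 / 20015
= 0.018 deg/count


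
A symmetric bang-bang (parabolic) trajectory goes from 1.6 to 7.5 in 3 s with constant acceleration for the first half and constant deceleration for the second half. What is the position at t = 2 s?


Symmetric rest-to-rest: each phase covers (pf-p0)/2 in time T/2. 0.5*a*(T/2)^2 = (pf-p0)/2 => a = 4*(pf-p0)/T^2
a = 4*(7.5-1.6)/3^2 = 2.6222
t = 2 is in the deceleration phase (t > T/2).
p = pf - 0.5*a*(T-t)^2 = 7.5 - 0.5*2.6222*1^2
= 6.1889


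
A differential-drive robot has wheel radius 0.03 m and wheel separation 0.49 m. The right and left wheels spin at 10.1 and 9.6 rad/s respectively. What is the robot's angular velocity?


vR = r*wR = 0.03*10.1 = 0.303 m/s
vL = r*wL = 0.03*9.6 = 0.288 m/s
v = (vR+vL)/2 = 0.2955 m/s
omega = (vR-vL)/L = 0.0306 rad/s
angular velocity = 0.0306 rad/s


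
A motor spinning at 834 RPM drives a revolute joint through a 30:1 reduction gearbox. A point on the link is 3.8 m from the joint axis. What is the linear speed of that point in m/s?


omega_motor = 834 * 2*pi/60 = 87.3363 rad/s
omega_joint = omega_motor / 30 = 2.9112 rad/s
v = omega_joint * r = 2.9112 * 3.8
= 11.0626 m/s


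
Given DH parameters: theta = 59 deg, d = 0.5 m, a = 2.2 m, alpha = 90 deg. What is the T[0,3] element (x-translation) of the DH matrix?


T[0,3] = a * cos(theta)
= 2.2 * cos(59 deg)
= 2.2 * 0.515
= 1.1331


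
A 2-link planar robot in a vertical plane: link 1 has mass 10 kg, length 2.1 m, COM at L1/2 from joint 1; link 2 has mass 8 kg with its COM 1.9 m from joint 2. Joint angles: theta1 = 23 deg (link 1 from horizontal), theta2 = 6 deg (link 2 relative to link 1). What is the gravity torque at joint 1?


Horizontal distance from joint 1 to link-1 COM:
  x_c1 = (L1/2)*cos(t1) = 1.05 * 0.9205 = 0.9665 m
Horizontal distance from joint 1 to link-2 COM:
  x_c2 = L1*cos(t1) + Lc2*cos(t1+t2)
       = 2.1*0.9205 + 1.9*0.8746 = 3.5948 m
tau1 = m1*g*x_c1 + m2*g*x_c2
     = 10*9.81*0.9665 + 8*9.81*3.5948
     = 94.8166 + 282.1229
     = 376.9395 Nm


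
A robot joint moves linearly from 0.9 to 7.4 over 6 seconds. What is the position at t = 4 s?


s = t/T = 4/6 = 0.6667
p(t) = p0 + (pf-p0)*s
= 0.9 + (7.4 - 0.9) * 0.6667
= 5.2333


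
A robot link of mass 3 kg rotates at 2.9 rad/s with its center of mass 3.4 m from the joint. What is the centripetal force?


F = m * omega^2 * r
= 3 * 2.9^2 * 3.4
= 3 * 8.41 * 3.4
= 85.782 N


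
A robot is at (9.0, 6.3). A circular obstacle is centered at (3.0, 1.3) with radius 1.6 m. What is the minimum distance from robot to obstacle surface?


center_dist = sqrt((9.0-3.0)^2 + (6.3-1.3)^2)
= sqrt(36.0 + 25.0)
= 7.8102
min_dist = center_dist - radius = 7.8102 - 1.6 = 6.2102 m


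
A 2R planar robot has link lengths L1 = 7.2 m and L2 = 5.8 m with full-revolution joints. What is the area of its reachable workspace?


r_max = L1 + L2 = 13.0 m
r_min = |L1 - L2| = 1.4 m
Area = pi*(r_max^2 - r_min^2)
= pi*(169.0 - 1.96)
= pi * 167.04
= 524.7716 m^2


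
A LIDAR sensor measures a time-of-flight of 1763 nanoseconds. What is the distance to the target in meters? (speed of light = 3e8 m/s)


tof = 1763 ns = 1.763e-06 s
dist = c * tof / 2
= 3e8 * 1.763e-06 / 2
= 264.45 m


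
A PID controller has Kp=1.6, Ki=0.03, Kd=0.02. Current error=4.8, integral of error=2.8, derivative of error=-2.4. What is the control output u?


u = Kp*e + Ki*int(e) + Kd*de/dt
= 1.6*4.8 + 0.03*2.8 + 0.02*(-2.4)
= 7.68 + 0.084 + -0.048
= 7.716


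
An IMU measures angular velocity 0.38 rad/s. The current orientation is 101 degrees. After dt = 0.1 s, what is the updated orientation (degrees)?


delta_theta = w * dt = 0.38 * 0.1 = 0.038 rad
= 2.1772 deg
theta_new = 101 + 2.1772 = 103.1772 deg


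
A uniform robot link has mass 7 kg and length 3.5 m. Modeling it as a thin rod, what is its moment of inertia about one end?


I = (1/3) * m * L^2
= (1/3) * 7 * 3.5^2
= 0.333333 * 7 * 12.25
= 28.5833 kg*m^2


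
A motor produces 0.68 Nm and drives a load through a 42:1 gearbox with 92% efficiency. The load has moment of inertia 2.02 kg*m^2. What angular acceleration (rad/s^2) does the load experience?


tau_out = tau_motor * N * eta
= 0.68 * 42 * 0.92 = 26.2752 Nm
alpha = tau_out / I = 26.2752 / 2.02
= 13.0075 rad/s^2


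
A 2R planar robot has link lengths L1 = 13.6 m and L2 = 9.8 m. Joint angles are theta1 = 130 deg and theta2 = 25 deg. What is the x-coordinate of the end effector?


Convert angles to radians: theta1 = 2.2689, theta2 = 0.4363
x = L1*cos(theta1) + L2*cos(theta1+theta2)
x = -8.7419 + -8.8818
x = -17.6237


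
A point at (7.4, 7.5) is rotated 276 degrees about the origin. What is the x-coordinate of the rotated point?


x' = x*cos(theta) - y*sin(theta)
cos(276 deg) = 0.1045, sin(276 deg) = -0.9945
x' = 7.4 * 0.1045 - 7.5 * -0.9945
= 0.7735 - -7.4589
= 8.2324


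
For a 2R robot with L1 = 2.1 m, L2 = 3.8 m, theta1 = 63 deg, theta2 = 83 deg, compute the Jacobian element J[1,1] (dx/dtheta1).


J[1,1] = -L1*sin(t1) - L2*sin(t1+t2)
= -2.1*sin(63) - 3.8*sin(146)
= -3.996


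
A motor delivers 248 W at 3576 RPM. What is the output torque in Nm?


omega = 3576 * 2*pi/60 = 374.4778 rad/s
tau = P / omega = 248 / 374.4778
= 0.6623 Nm


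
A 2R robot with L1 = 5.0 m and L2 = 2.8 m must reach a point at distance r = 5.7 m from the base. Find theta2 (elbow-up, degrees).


cos(theta2) = (r^2 - L1^2 - L2^2) / (2*L1*L2)
cos(theta2) = (32.49 - 25.0 - 7.84) / 28.0
cos(theta2) = -0.0125
theta2 = 90.7162 degrees


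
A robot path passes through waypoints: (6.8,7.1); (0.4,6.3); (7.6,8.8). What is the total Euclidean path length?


Segment lengths:
  seg1 = sqrt((-6.4)^2 + (-0.8)^2) = 6.4498
  seg2 = sqrt((7.2)^2 + (2.5)^2) = 7.6217
Total = 14.0715


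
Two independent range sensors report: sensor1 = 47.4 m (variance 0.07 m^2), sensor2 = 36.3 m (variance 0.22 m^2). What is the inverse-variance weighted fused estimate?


w1 = (1/var1) / (1/var1 + 1/var2)
   = 14.2857 / (14.2857 + 4.5455) = 0.7586
w2 = 1 - w1 = 0.2414
fused = w1*s1 + w2*s2 = 35.9586 + 8.7621
= 44.7207 m


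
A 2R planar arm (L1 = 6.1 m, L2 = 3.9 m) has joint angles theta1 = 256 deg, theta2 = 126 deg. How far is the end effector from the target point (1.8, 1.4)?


End effector via forward kinematics:
x = L1*cos(t1) + L2*cos(t1+t2) = 2.1403
y = L1*sin(t1) + L2*sin(t1+t2) = -4.4578
Distance to target:
d = sqrt((1.8 - 2.1403)^2 + (1.4 - -4.4578)^2)
= sqrt(0.1158 + 34.3143)
= 5.8677 m


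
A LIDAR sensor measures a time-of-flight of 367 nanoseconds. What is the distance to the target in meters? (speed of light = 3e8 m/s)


tof = 367 ns = 3.67e-07 s
dist = c * tof / 2
= 3e8 * 3.67e-07 / 2
= 55.05 m


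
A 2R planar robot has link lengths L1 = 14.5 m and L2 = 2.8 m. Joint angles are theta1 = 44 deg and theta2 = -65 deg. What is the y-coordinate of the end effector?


Convert angles to radians: theta1 = 0.7679, theta2 = -1.1345
y = L1*sin(theta1) + L2*sin(theta1+theta2)
y = 10.0725 + -1.0034
y = 9.0691


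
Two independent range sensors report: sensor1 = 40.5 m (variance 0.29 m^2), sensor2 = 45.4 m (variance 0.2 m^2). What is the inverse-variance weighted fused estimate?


w1 = (1/var1) / (1/var1 + 1/var2)
   = 3.4483 / (3.4483 + 5.0) = 0.4082
w2 = 1 - w1 = 0.5918
fused = w1*s1 + w2*s2 = 16.5306 + 26.8694
= 43.4 m


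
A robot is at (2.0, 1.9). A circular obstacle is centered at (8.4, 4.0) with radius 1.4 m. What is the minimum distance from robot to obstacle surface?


center_dist = sqrt((2.0-8.4)^2 + (1.9-4.0)^2)
= sqrt(40.96 + 4.41)
= 6.7357
min_dist = center_dist - radius = 6.7357 - 1.4 = 5.3357 m


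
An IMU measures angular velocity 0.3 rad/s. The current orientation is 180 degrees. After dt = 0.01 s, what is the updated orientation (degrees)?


delta_theta = w * dt = 0.3 * 0.01 = 0.003 rad
= 0.1719 deg
theta_new = 180 + 0.1719 = 180.1719 deg


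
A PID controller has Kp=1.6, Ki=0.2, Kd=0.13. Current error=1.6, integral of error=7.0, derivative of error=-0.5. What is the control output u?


u = Kp*e + Ki*int(e) + Kd*de/dt
= 1.6*1.6 + 0.2*7.0 + 0.13*(-0.5)
= 2.56 + 1.4 + -0.065
= 3.895


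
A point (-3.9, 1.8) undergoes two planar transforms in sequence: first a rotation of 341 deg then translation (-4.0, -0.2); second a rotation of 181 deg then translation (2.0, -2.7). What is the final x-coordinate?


After transform 1:
x1 = cos(341)*-3.9 - sin(341)*1.8 + -4.0 = -7.1015
y1 = sin(341)*-3.9 + cos(341)*1.8 + -0.2 = 2.7716
After transform 2:
x2 = cos(181)*-7.1015 - sin(181)*2.7716 + 2.0
= 9.1488


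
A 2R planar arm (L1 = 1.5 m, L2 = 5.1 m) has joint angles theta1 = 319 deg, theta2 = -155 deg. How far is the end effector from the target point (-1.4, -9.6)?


End effector via forward kinematics:
x = L1*cos(t1) + L2*cos(t1+t2) = -3.7704
y = L1*sin(t1) + L2*sin(t1+t2) = 0.4217
Distance to target:
d = sqrt((-1.4 - -3.7704)^2 + (-9.6 - 0.4217)^2)
= sqrt(5.6187 + 100.4337)
= 10.2982 m


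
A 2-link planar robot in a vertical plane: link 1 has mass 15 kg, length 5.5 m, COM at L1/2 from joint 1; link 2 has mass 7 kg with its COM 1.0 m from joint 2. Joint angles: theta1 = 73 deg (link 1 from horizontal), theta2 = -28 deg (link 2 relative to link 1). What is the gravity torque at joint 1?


Horizontal distance from joint 1 to link-1 COM:
  x_c1 = (L1/2)*cos(t1) = 2.75 * 0.2924 = 0.804 m
Horizontal distance from joint 1 to link-2 COM:
  x_c2 = L1*cos(t1) + Lc2*cos(t1+t2)
       = 5.5*0.2924 + 1.0*0.7071 = 2.3152 m
tau1 = m1*g*x_c1 + m2*g*x_c2
     = 15*9.81*0.804 + 7*9.81*2.3152
     = 118.3119 + 158.9814
     = 277.2933 Nm


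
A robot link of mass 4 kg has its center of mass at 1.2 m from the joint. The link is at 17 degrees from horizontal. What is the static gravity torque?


tau = m*g*L*cos(angle)
= 4 * 9.81 * 1.2 * cos(17 deg)
= 4 * 9.81 * 1.2 * 0.9563
= 45.0305 Nm


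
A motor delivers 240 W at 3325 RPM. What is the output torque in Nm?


omega = 3325 * 2*pi/60 = 348.1932 rad/s
tau = P / omega = 240 / 348.1932
= 0.6893 Nm


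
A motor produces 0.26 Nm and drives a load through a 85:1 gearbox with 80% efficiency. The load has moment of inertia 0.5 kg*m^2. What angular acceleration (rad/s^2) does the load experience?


tau_out = tau_motor * N * eta
= 0.26 * 85 * 0.8 = 17.68 Nm
alpha = tau_out / I = 17.68 / 0.5
= 35.36 rad/s^2


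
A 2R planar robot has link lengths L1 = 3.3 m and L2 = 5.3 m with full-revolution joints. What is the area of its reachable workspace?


r_max = L1 + L2 = 8.6 m
r_min = |L1 - L2| = 2.0 m
Area = pi*(r_max^2 - r_min^2)
= pi*(73.96 - 4.0)
= pi * 69.96
= 219.7858 m^2
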